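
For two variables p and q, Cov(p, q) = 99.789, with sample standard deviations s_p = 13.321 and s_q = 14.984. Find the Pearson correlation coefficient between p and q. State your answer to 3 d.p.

0.500

r = Cov(p,q) / (s_p · s_q) = 99.789 / (13.321 × 14.984)
  = 99.789 / 199.6019 ≈ 0.500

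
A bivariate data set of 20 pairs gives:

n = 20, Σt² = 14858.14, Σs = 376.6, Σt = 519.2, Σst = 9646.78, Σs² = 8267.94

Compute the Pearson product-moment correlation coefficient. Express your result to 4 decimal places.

-0.1018

r = (nΣst − ΣsΣt) / √[(nΣs² − (Σs)²)(nΣt² − (Σt)²)]
Numerator: 20×9646.78 − 376.6×519.2 = -2595.12
Denominator: √[(165358.8 − 141827.56)(297162.8 − 269568.64)] = √[23531.24 × 27594.16] = 25481.8524
r = -2595.12 / 25481.8524 ≈ -0.1018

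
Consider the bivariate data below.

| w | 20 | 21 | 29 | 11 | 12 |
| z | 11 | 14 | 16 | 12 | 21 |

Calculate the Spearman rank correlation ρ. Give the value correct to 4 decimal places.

Rank w: 3, 4, 5, 1, 2
Rank z: 1, 3, 4, 2, 5
d = rank(w) − rank(z): 2, 1, 1, -1, -3; Σd² = 16
ρ = 1 − 6Σd² / [n(n²−1)] = 1 − 6×16 / (5×24) = 1 − 96/120 ≈ 0.2000

0.2000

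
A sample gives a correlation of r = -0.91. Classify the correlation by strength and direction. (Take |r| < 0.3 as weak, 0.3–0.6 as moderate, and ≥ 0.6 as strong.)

r = -0.91 < 0 so the relationship is negative.
|r| = 0.91, which falls in the strong range.

strong negative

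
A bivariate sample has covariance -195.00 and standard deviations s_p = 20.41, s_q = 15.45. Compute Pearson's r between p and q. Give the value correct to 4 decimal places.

-0.6184

r = Cov(p,q) / (s_p · s_q) = -195.00 / (20.41 × 15.45)
  = -195.00 / 315.3345 ≈ -0.6184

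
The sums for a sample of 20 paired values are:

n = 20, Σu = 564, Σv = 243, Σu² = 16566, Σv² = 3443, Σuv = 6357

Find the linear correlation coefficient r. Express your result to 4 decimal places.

r = (nΣuv − ΣuΣv) / √[(nΣu² − (Σu)²)(nΣv² − (Σv)²)]
Numerator: 20×6357 − 564×243 = -9912
Denominator: √[(331320 − 318096)(68860 − 59049)] = √[13224 × 9811] = 11390.3759
r = -9912 / 11390.3759 ≈ -0.8702

-0.8702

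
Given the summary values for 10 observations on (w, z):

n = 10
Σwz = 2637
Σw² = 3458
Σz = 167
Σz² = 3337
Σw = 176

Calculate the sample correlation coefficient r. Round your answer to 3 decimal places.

-0.680

r = (nΣwz − ΣwΣz) / √[(nΣw² − (Σw)²)(nΣz² − (Σz)²)]
Numerator: 10×2637 − 176×167 = -3022
Denominator: √[(34580 − 30976)(33370 − 27889)] = √[3604 × 5481] = 4444.4937
r = -3022 / 4444.4937 ≈ -0.680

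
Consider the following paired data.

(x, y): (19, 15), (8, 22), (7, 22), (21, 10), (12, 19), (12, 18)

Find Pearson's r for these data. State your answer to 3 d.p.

n = 6, Σx = 79, Σy = 106, Σx² = 1203, Σy² = 1978, Σxy = 1269
nΣxy − ΣxΣy = 7614 − 8374 = -760
nΣx² − (Σx)² = 7218 − 6241 = 977; nΣy² − (Σy)² = 11868 − 11236 = 632
r = -760 / √(977 × 632) = -760 / 785.7888 ≈ -0.967

-0.967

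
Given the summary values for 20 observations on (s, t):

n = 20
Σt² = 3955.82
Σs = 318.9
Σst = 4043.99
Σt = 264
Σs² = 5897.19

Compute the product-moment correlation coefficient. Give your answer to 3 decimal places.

r = (nΣst − ΣsΣt) / √[(nΣs² − (Σs)²)(nΣt² − (Σt)²)]
Numerator: 20×4043.99 − 318.9×264 = -3309.8
Denominator: √[(117943.8 − 101697.21)(79116.4 − 69696)] = √[16246.59 × 9420.4] = 12371.3126
r = -3309.8 / 12371.3126 ≈ -0.268

-0.268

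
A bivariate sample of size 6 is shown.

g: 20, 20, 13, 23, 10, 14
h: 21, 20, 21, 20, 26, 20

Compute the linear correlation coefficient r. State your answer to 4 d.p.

-0.6837

n = 6, Σg = 100, Σh = 128, Σg² = 1794, Σh² = 2758, Σgh = 2093
nΣgh − ΣgΣh = 12558 − 12800 = -242
nΣg² − (Σg)² = 10764 − 10000 = 764; nΣh² − (Σh)² = 16548 − 16384 = 164
r = -242 / √(764 × 164) = -242 / 353.9718 ≈ -0.6837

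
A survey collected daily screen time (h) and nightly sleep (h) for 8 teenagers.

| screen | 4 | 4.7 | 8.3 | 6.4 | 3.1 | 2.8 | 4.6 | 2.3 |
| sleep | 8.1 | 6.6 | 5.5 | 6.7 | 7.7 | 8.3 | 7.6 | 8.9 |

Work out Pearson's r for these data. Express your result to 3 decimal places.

n = 8, Σx = 36.2, Σy = 59.4, Σx² = 191.84, Σy² = 449.46, Σxy = 254.49
nΣxy − ΣxΣy = 2035.92 − 2150.28 = -114.36
nΣx² − (Σx)² = 1534.72 − 1310.44 = 224.28; nΣy² − (Σy)² = 3595.68 − 3528.36 = 67.32
r = -114.36 / √(224.28 × 67.32) = -114.36 / 122.8761 ≈ -0.931

-0.931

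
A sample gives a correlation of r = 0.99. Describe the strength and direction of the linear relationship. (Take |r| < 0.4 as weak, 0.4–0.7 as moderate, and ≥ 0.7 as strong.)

r = 0.99 > 0 so the relationship is positive.
|r| = 0.99, which falls in the strong range.

strong positive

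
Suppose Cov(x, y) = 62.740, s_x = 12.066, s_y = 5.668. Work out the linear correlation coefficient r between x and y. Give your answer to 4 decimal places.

r = Cov(x,y) / (s_x · s_y) = 62.740 / (12.066 × 5.668)
  = 62.740 / 68.3901 ≈ 0.9174

0.9174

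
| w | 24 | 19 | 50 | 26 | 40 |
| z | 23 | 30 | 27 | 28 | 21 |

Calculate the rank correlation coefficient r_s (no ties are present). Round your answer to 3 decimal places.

-0.500

Rank w: 2, 1, 5, 3, 4
Rank z: 2, 5, 3, 4, 1
d = rank(w) − rank(z): 0, -4, 2, -1, 3; Σd² = 30
ρ = 1 − 6Σd² / [n(n²−1)] = 1 − 6×30 / (5×24) = 1 − 180/120 ≈ -0.500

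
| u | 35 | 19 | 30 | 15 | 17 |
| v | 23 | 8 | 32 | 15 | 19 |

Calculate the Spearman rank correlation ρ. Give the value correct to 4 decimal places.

0.6000

Rank u: 5, 3, 4, 1, 2
Rank v: 4, 1, 5, 2, 3
d = rank(u) − rank(v): 1, 2, -1, -1, -1; Σd² = 8
ρ = 1 − 6Σd² / [n(n²−1)] = 1 − 6×8 / (5×24) = 1 − 48/120 ≈ 0.6000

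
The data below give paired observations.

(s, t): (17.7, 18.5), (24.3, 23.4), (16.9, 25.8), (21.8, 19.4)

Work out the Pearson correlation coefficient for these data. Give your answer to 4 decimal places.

n = 4, Σs = 80.7, Σt = 87.1, Σs² = 1664.63, Σt² = 1931.81, Σst = 1755.01
nΣst − ΣsΣt = 7020.04 − 7028.97 = -8.93
nΣs² − (Σs)² = 6658.52 − 6512.49 = 146.03; nΣt² − (Σt)² = 7727.24 − 7586.41 = 140.83
r = -8.93 / √(146.03 × 140.83) = -8.93 / 143.4064 ≈ -0.0623

-0.0623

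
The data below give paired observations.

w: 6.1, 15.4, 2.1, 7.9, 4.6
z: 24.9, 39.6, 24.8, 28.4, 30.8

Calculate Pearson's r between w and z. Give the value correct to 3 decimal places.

0.878

n = 5, Σw = 36.1, Σz = 148.5, Σw² = 362.35, Σz² = 4558.41, Σwz = 1179.85
nΣwz − ΣwΣz = 5899.25 − 5360.85 = 538.4
nΣw² − (Σw)² = 1811.75 − 1303.21 = 508.54; nΣz² − (Σz)² = 22792.05 − 22052.25 = 739.8
r = 538.4 / √(508.54 × 739.8) = 538.4 / 613.3660 ≈ 0.878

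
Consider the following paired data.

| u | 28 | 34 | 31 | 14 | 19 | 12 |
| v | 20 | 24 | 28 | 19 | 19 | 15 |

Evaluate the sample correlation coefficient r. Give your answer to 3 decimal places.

0.839

n = 6, Σu = 138, Σv = 125, Σu² = 3602, Σv² = 2707, Σuv = 3051
nΣuv − ΣuΣv = 18306 − 17250 = 1056
nΣu² − (Σu)² = 21612 − 19044 = 2568; nΣv² − (Σv)² = 16242 − 15625 = 617
r = 1056 / √(2568 × 617) = 1056 / 1258.7518 ≈ 0.839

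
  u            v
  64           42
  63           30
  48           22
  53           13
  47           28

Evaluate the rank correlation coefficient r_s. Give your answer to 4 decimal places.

0.6000

Rank u: 5, 4, 2, 3, 1
Rank v: 5, 4, 2, 1, 3
d = rank(u) − rank(v): 0, 0, 0, 2, -2; Σd² = 8
ρ = 1 − 6Σd² / [n(n²−1)] = 1 − 6×8 / (5×24) = 1 − 48/120 ≈ 0.6000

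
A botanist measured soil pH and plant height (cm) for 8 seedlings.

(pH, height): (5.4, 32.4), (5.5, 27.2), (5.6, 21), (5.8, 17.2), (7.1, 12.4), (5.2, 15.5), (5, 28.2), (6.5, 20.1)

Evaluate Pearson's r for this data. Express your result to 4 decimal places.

n = 8, Σx = 46.1, Σy = 174, Σx² = 269.11, Σy² = 4119.7, Σxy = 982.21
nΣxy − ΣxΣy = 7857.68 − 8021.4 = -163.72
nΣx² − (Σx)² = 2152.88 − 2125.21 = 27.67; nΣy² − (Σy)² = 32957.6 − 30276 = 2681.6
r = -163.72 / √(27.67 × 2681.6) = -163.72 / 272.3965 ≈ -0.6010

-0.6010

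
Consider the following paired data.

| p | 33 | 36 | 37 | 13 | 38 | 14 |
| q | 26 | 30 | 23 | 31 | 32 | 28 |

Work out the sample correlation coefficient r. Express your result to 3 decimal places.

n = 6, Σp = 171, Σq = 170, Σp² = 5563, Σq² = 4874, Σpq = 4800
nΣpq − ΣpΣq = 28800 − 29070 = -270
nΣp² − (Σp)² = 33378 − 29241 = 4137; nΣq² − (Σq)² = 29244 − 28900 = 344
r = -270 / √(4137 × 344) = -270 / 1192.9493 ≈ -0.226

-0.226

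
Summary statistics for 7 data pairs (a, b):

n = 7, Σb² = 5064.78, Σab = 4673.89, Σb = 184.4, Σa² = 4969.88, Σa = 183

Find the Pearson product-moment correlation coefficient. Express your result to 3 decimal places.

r = (nΣab − ΣaΣb) / √[(nΣa² − (Σa)²)(nΣb² − (Σb)²)]
Numerator: 7×4673.89 − 183×184.4 = -1027.97
Denominator: √[(34789.16 − 33489)(35453.46 − 34003.36)] = √[1300.16 × 1450.1] = 1373.0849
r = -1027.97 / 1373.0849 ≈ -0.749

-0.749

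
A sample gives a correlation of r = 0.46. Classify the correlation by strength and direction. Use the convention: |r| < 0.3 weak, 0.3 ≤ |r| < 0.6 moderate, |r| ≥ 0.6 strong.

moderate positive

r = 0.46 > 0 so the relationship is positive.
|r| = 0.46, which falls in the moderate range.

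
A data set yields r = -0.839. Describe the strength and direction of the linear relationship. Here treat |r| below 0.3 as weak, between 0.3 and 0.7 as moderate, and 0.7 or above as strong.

r = -0.839 < 0 so the relationship is negative.
|r| = 0.839, which falls in the strong range.

strong negative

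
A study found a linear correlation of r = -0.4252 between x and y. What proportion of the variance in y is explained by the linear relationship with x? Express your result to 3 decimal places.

r² = (-0.4252)² = 0.181

0.181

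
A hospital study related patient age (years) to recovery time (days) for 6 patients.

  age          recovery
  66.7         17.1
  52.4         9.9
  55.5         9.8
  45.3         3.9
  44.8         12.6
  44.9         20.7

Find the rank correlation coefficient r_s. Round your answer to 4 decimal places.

-0.1429

Rank age: 6, 4, 5, 3, 1, 2
Rank recovery: 5, 3, 2, 1, 4, 6
d = rank(age) − rank(recovery): 1, 1, 3, 2, -3, -4; Σd² = 40
ρ = 1 − 6Σd² / [n(n²−1)] = 1 − 6×40 / (6×35) = 1 − 240/210 ≈ -0.1429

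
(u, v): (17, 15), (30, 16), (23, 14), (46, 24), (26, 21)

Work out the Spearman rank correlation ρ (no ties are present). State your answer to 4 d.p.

0.8000

Rank u: 1, 4, 2, 5, 3
Rank v: 2, 3, 1, 5, 4
d = rank(u) − rank(v): -1, 1, 1, 0, -1; Σd² = 4
ρ = 1 − 6Σd² / [n(n²−1)] = 1 − 6×4 / (5×24) = 1 − 24/120 ≈ 0.8000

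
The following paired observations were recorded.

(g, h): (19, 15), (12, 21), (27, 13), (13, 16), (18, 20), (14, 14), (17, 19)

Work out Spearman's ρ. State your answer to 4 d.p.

-0.5714

Rank g: 6, 1, 7, 2, 5, 3, 4
Rank h: 3, 7, 1, 4, 6, 2, 5
d = rank(g) − rank(h): 3, -6, 6, -2, -1, 1, -1; Σd² = 88
ρ = 1 − 6Σd² / [n(n²−1)] = 1 − 6×88 / (7×48) = 1 − 528/336 ≈ -0.5714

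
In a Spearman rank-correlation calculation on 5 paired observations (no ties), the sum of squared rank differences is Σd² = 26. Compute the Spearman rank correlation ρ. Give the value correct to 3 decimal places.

-0.300

ρ = 1 − 6Σd² / [n(n²−1)] = 1 − 6×26 / (5×24)
  = 1 − 156/120 = 1 − 1.3000 ≈ -0.300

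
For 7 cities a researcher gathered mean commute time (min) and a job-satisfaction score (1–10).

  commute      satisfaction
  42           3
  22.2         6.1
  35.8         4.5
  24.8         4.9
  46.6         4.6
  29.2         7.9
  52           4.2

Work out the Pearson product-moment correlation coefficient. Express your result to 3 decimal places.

-0.592

n = 7, Σx = 252.6, Σy = 35.2, Σx² = 9881.72, Σy² = 191.68, Σxy = 1207.48
nΣxy − ΣxΣy = 8452.36 − 8891.52 = -439.16
nΣx² − (Σx)² = 69172.04 − 63806.76 = 5365.28; nΣy² − (Σy)² = 1341.76 − 1239.04 = 102.72
r = -439.16 / √(5365.28 × 102.72) = -439.16 / 742.3756 ≈ -0.592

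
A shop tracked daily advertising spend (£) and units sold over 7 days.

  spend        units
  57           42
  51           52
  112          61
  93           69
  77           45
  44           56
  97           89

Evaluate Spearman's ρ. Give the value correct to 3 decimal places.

0.571

Rank spend: 3, 2, 7, 5, 4, 1, 6
Rank units: 1, 3, 5, 6, 2, 4, 7
d = rank(spend) − rank(units): 2, -1, 2, -1, 2, -3, -1; Σd² = 24
ρ = 1 − 6Σd² / [n(n²−1)] = 1 − 6×24 / (7×48) = 1 − 144/336 ≈ 0.571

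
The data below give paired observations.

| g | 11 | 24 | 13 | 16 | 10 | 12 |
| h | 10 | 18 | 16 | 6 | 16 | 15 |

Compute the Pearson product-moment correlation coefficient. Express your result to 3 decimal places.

n = 6, Σg = 86, Σh = 81, Σg² = 1366, Σh² = 1197, Σgh = 1186
nΣgh − ΣgΣh = 7116 − 6966 = 150
nΣg² − (Σg)² = 8196 − 7396 = 800; nΣh² − (Σh)² = 7182 − 6561 = 621
r = 150 / √(800 × 621) = 150 / 704.8404 ≈ 0.213

0.213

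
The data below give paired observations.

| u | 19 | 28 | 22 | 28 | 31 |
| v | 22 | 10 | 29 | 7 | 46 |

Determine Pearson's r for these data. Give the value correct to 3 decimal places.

n = 5, Σu = 128, Σv = 114, Σu² = 3374, Σv² = 3590, Σuv = 2958
nΣuv − ΣuΣv = 14790 − 14592 = 198
nΣu² − (Σu)² = 16870 − 16384 = 486; nΣv² − (Σv)² = 17950 − 12996 = 4954
r = 198 / √(486 × 4954) = 198 / 1551.6585 ≈ 0.128

0.128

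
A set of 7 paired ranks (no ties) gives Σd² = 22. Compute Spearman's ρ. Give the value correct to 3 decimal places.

0.607

ρ = 1 − 6Σd² / [n(n²−1)] = 1 − 6×22 / (7×48)
  = 1 − 132/336 = 1 − 0.3929 ≈ 0.607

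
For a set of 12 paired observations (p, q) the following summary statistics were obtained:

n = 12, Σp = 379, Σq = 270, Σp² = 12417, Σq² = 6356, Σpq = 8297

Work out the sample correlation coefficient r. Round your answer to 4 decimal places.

r = (nΣpq − ΣpΣq) / √[(nΣp² − (Σp)²)(nΣq² − (Σq)²)]
Numerator: 12×8297 − 379×270 = -2766
Denominator: √[(149004 − 143641)(76272 − 72900)] = √[5363 × 3372] = 4252.5329
r = -2766 / 4252.5329 ≈ -0.6504

-0.6504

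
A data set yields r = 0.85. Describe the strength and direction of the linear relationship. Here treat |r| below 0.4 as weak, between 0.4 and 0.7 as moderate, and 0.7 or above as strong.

r = 0.85 > 0 so the relationship is positive.
|r| = 0.85, which falls in the strong range.

strong positive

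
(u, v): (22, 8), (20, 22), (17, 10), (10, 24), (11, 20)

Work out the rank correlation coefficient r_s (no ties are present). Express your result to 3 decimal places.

Rank u: 5, 4, 3, 1, 2
Rank v: 1, 4, 2, 5, 3
d = rank(u) − rank(v): 4, 0, 1, -4, -1; Σd² = 34
ρ = 1 − 6Σd² / [n(n²−1)] = 1 − 6×34 / (5×24) = 1 − 204/120 ≈ -0.700

-0.700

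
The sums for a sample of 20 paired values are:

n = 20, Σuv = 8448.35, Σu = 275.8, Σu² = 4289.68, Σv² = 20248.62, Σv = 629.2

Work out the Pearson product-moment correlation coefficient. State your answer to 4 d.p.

r = (nΣuv − ΣuΣv) / √[(nΣu² − (Σu)²)(nΣv² − (Σv)²)]
Numerator: 20×8448.35 − 275.8×629.2 = -4566.36
Denominator: √[(85793.6 − 76065.64)(404972.4 − 395892.64)] = √[9727.96 × 9079.76] = 9398.2734
r = -4566.36 / 9398.2734 ≈ -0.4859

-0.4859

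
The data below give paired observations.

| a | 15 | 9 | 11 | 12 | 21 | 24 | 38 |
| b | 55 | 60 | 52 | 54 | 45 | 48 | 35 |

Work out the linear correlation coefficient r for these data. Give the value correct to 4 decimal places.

-0.9457

n = 7, Σa = 130, Σb = 349, Σa² = 3032, Σb² = 17799, Σab = 6012
nΣab − ΣaΣb = 42084 − 45370 = -3286
nΣa² − (Σa)² = 21224 − 16900 = 4324; nΣb² − (Σb)² = 124593 − 121801 = 2792
r = -3286 / √(4324 × 2792) = -3286 / 3474.5659 ≈ -0.9457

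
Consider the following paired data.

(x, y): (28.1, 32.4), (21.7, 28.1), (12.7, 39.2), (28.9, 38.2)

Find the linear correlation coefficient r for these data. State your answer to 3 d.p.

n = 4, Σx = 91.4, Σy = 137.9, Σx² = 2257, Σy² = 4835.25, Σxy = 3122.03
nΣxy − ΣxΣy = 12488.12 − 12604.06 = -115.94
nΣx² − (Σx)² = 9028 − 8353.96 = 674.04; nΣy² − (Σy)² = 19341 − 19016.41 = 324.59
r = -115.94 / √(674.04 × 324.59) = -115.94 / 467.7463 ≈ -0.248

-0.248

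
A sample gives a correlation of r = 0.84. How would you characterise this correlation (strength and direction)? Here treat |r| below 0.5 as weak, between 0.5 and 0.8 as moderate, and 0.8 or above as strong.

r = 0.84 > 0 so the relationship is positive.
|r| = 0.84, which falls in the strong range.

strong positive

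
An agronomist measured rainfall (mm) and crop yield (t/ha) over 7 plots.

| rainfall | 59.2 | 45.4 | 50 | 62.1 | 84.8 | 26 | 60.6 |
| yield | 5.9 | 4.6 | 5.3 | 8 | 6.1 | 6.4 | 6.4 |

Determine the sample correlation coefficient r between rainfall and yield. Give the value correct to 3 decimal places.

n = 7, Σx = 388.1, Σy = 42.7, Σx² = 23461.61, Σy² = 267.19, Σxy = 2391.44
nΣxy − ΣxΣy = 16740.08 − 16571.87 = 168.21
nΣx² − (Σx)² = 164231.27 − 150621.61 = 13609.66; nΣy² − (Σy)² = 1870.33 − 1823.29 = 47.04
r = 168.21 / √(13609.66 × 47.04) = 168.21 / 800.1240 ≈ 0.210

0.210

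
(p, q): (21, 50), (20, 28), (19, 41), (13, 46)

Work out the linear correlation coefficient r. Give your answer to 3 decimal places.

n = 4, Σp = 73, Σq = 165, Σp² = 1371, Σq² = 7081, Σpq = 2987
nΣpq − ΣpΣq = 11948 − 12045 = -97
nΣp² − (Σp)² = 5484 − 5329 = 155; nΣq² − (Σq)² = 28324 − 27225 = 1099
r = -97 / √(155 × 1099) = -97 / 412.7287 ≈ -0.235

-0.235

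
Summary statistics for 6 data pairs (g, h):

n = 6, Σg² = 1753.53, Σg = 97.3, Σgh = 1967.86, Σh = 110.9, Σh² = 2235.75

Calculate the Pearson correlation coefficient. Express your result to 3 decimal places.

r = (nΣgh − ΣgΣh) / √[(nΣg² − (Σg)²)(nΣh² − (Σh)²)]
Numerator: 6×1967.86 − 97.3×110.9 = 1016.59
Denominator: √[(10521.18 − 9467.29)(13414.5 − 12298.81)] = √[1053.89 × 1115.69] = 1084.3498
r = 1016.59 / 1084.3498 ≈ 0.938

0.938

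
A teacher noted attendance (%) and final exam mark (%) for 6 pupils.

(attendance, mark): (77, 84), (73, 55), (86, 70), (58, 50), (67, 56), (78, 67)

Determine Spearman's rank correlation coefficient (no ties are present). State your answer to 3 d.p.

Rank attendance: 4, 3, 6, 1, 2, 5
Rank mark: 6, 2, 5, 1, 3, 4
d = rank(attendance) − rank(mark): -2, 1, 1, 0, -1, 1; Σd² = 8
ρ = 1 − 6Σd² / [n(n²−1)] = 1 − 6×8 / (6×35) = 1 − 48/210 ≈ 0.771

0.771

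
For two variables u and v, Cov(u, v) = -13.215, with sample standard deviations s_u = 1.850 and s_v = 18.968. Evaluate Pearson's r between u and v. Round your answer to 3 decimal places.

-0.377

r = Cov(u,v) / (s_u · s_v) = -13.215 / (1.850 × 18.968)
  = -13.215 / 35.0908 ≈ -0.377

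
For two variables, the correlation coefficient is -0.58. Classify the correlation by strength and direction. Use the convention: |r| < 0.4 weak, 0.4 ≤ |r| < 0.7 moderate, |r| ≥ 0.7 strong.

moderate negative

r = -0.58 < 0 so the relationship is negative.
|r| = 0.58, which falls in the moderate range.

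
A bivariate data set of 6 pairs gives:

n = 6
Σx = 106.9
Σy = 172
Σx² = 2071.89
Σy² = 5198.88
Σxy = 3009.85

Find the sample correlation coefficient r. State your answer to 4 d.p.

r = (nΣxy − ΣxΣy) / √[(nΣx² − (Σx)²)(nΣy² − (Σy)²)]
Numerator: 6×3009.85 − 106.9×172 = -327.7
Denominator: √[(12431.34 − 11427.61)(31193.28 − 29584)] = √[1003.73 × 1609.28] = 1270.9377
r = -327.7 / 1270.9377 ≈ -0.2578

-0.2578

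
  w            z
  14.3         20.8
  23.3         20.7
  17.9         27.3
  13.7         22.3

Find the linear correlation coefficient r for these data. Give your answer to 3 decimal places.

n = 4, Σw = 69.2, Σz = 91.1, Σw² = 1255.48, Σz² = 2103.71, Σwz = 1573.93
nΣwz − ΣwΣz = 6295.72 − 6304.12 = -8.4
nΣw² − (Σw)² = 5021.92 − 4788.64 = 233.28; nΣz² − (Σz)² = 8414.84 − 8299.21 = 115.63
r = -8.4 / √(233.28 × 115.63) = -8.4 / 164.2381 ≈ -0.051

-0.051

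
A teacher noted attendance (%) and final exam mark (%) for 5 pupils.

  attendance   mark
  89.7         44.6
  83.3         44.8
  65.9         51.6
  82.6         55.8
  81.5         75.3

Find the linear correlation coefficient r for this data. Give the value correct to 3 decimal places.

n = 5, Σx = 403, Σy = 272.1, Σx² = 32792.8, Σy² = 15442.49, Σxy = 21878.93
nΣxy − ΣxΣy = 109394.65 − 109656.3 = -261.65
nΣx² − (Σx)² = 163964 − 162409 = 1555; nΣy² − (Σy)² = 77212.45 − 74038.41 = 3174.04
r = -261.65 / √(1555 × 3174.04) = -261.65 / 2221.6283 ≈ -0.118

-0.118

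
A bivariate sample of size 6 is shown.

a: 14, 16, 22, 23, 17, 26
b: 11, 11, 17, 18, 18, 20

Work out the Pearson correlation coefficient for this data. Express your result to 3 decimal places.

n = 6, Σa = 118, Σb = 95, Σa² = 2430, Σb² = 1579, Σab = 1944
nΣab − ΣaΣb = 11664 − 11210 = 454
nΣa² − (Σa)² = 14580 − 13924 = 656; nΣb² − (Σb)² = 9474 − 9025 = 449
r = 454 / √(656 × 449) = 454 / 542.7191 ≈ 0.837

0.837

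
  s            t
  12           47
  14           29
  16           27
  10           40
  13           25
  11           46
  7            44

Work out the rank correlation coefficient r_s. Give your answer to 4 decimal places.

-0.5714

Rank s: 4, 6, 7, 2, 5, 3, 1
Rank t: 7, 3, 2, 4, 1, 6, 5
d = rank(s) − rank(t): -3, 3, 5, -2, 4, -3, -4; Σd² = 88
ρ = 1 − 6Σd² / [n(n²−1)] = 1 − 6×88 / (7×48) = 1 − 528/336 ≈ -0.5714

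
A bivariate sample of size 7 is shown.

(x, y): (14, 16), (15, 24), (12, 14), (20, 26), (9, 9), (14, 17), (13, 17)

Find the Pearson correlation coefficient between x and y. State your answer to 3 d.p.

0.926

n = 7, Σx = 97, Σy = 123, Σx² = 1411, Σy² = 2363, Σxy = 1812
nΣxy − ΣxΣy = 12684 − 11931 = 753
nΣx² − (Σx)² = 9877 − 9409 = 468; nΣy² − (Σy)² = 16541 − 15129 = 1412
r = 753 / √(468 × 1412) = 753 / 812.9059 ≈ 0.926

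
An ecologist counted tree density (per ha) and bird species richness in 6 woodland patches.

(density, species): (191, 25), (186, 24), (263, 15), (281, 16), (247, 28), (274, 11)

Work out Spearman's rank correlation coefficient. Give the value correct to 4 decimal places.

Rank density: 2, 1, 4, 6, 3, 5
Rank species: 5, 4, 2, 3, 6, 1
d = rank(density) − rank(species): -3, -3, 2, 3, -3, 4; Σd² = 56
ρ = 1 − 6Σd² / [n(n²−1)] = 1 − 6×56 / (6×35) = 1 − 336/210 ≈ -0.6000

-0.6000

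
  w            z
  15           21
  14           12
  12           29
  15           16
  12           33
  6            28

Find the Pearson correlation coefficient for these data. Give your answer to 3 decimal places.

-0.573

n = 6, Σw = 74, Σz = 139, Σw² = 970, Σz² = 3555, Σwz = 1635
nΣwz − ΣwΣz = 9810 − 10286 = -476
nΣw² − (Σw)² = 5820 − 5476 = 344; nΣz² − (Σz)² = 21330 − 19321 = 2009
r = -476 / √(344 × 2009) = -476 / 831.3218 ≈ -0.573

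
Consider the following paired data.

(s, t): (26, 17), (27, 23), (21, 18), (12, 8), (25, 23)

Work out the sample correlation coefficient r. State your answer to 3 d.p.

0.903

n = 5, Σs = 111, Σt = 89, Σs² = 2615, Σt² = 1735, Σst = 2112
nΣst − ΣsΣt = 10560 − 9879 = 681
nΣs² − (Σs)² = 13075 − 12321 = 754; nΣt² − (Σt)² = 8675 − 7921 = 754
r = 681 / √(754 × 754) = 681 / 754.0000 ≈ 0.903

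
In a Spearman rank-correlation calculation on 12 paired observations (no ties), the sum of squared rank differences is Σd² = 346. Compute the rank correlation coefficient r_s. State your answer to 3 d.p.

ρ = 1 − 6Σd² / [n(n²−1)] = 1 − 6×346 / (12×143)
  = 1 − 2076/1716 = 1 − 1.2098 ≈ -0.210

-0.210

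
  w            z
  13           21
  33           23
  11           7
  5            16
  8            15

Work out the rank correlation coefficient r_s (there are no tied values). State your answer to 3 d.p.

0.600

Rank w: 4, 5, 3, 1, 2
Rank z: 4, 5, 1, 3, 2
d = rank(w) − rank(z): 0, 0, 2, -2, 0; Σd² = 8
ρ = 1 − 6Σd² / [n(n²−1)] = 1 − 6×8 / (5×24) = 1 − 48/120 ≈ 0.600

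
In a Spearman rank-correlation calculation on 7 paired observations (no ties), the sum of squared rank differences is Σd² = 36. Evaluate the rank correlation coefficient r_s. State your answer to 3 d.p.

ρ = 1 − 6Σd² / [n(n²−1)] = 1 − 6×36 / (7×48)
  = 1 − 216/336 = 1 − 0.6429 ≈ 0.357

0.357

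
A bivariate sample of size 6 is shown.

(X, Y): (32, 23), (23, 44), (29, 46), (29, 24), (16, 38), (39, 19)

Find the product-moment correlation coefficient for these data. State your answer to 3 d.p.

-0.662

n = 6, ΣX = 168, ΣY = 194, ΣX² = 5012, ΣY² = 6962, ΣXY = 5127
nΣXY − ΣXΣY = 30762 − 32592 = -1830
nΣX² − (ΣX)² = 30072 − 28224 = 1848; nΣY² − (ΣY)² = 41772 − 37636 = 4136
r = -1830 / √(1848 × 4136) = -1830 / 2764.6569 ≈ -0.662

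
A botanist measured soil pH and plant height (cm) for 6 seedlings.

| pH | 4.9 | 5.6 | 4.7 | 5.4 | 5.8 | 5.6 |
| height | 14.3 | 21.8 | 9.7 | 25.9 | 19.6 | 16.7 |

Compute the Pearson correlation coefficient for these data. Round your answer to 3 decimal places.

0.704

n = 6, Σx = 32, Σy = 108, Σx² = 171.62, Σy² = 2107.68, Σxy = 584.8
nΣxy − ΣxΣy = 3508.8 − 3456 = 52.8
nΣx² − (Σx)² = 1029.72 − 1024 = 5.72; nΣy² − (Σy)² = 12646.08 − 11664 = 982.08
r = 52.8 / √(5.72 × 982.08) = 52.8 / 74.9500 ≈ 0.704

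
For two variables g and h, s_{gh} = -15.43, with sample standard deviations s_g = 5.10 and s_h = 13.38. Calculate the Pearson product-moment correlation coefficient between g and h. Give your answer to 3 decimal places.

r = Cov(g,h) / (s_g · s_h) = -15.43 / (5.10 × 13.38)
  = -15.43 / 68.2380 ≈ -0.226

-0.226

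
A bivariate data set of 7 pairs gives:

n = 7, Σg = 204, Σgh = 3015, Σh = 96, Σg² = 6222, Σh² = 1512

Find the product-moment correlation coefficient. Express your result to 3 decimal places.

r = (nΣgh − ΣgΣh) / √[(nΣg² − (Σg)²)(nΣh² − (Σh)²)]
Numerator: 7×3015 − 204×96 = 1521
Denominator: √[(43554 − 41616)(10584 − 9216)] = √[1938 × 1368] = 1628.2457
r = 1521 / 1628.2457 ≈ 0.934

0.934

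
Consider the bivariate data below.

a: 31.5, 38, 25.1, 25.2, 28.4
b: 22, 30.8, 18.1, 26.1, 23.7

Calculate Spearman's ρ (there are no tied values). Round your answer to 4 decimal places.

Rank a: 4, 5, 1, 2, 3
Rank b: 2, 5, 1, 4, 3
d = rank(a) − rank(b): 2, 0, 0, -2, 0; Σd² = 8
ρ = 1 − 6Σd² / [n(n²−1)] = 1 − 6×8 / (5×24) = 1 − 48/120 ≈ 0.6000

0.6000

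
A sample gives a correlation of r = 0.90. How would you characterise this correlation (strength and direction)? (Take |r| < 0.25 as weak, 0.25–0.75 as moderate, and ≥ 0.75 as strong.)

strong positive

r = 0.90 > 0 so the relationship is positive.
|r| = 0.90, which falls in the strong range.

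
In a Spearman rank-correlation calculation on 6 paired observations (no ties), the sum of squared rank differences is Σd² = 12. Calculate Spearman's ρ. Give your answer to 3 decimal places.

ρ = 1 − 6Σd² / [n(n²−1)] = 1 − 6×12 / (6×35)
  = 1 − 72/210 = 1 − 0.3429 ≈ 0.657

0.657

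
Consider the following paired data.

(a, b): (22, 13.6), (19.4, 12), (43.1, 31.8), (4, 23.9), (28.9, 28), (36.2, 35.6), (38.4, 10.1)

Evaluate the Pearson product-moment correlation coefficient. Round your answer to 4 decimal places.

0.2803

n = 7, Σa = 192, Σb = 155, Σa² = 6354.18, Σb² = 4064.78, Σab = 4483.94
nΣab − ΣaΣb = 31387.58 − 29760 = 1627.58
nΣa² − (Σa)² = 44479.26 − 36864 = 7615.26; nΣb² − (Σb)² = 28453.46 − 24025 = 4428.46
r = 1627.58 / √(7615.26 × 4428.46) = 1627.58 / 5807.2260 ≈ 0.2803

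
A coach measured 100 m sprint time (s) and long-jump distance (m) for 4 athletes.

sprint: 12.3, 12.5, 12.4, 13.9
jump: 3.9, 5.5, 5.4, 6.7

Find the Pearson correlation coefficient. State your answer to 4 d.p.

0.8272

n = 4, Σx = 51.1, Σy = 21.5, Σx² = 654.51, Σy² = 119.51, Σxy = 276.81
nΣxy − ΣxΣy = 1107.24 − 1098.65 = 8.59
nΣx² − (Σx)² = 2618.04 − 2611.21 = 6.83; nΣy² − (Σy)² = 478.04 − 462.25 = 15.79
r = 8.59 / √(6.83 × 15.79) = 8.59 / 10.3849 ≈ 0.8272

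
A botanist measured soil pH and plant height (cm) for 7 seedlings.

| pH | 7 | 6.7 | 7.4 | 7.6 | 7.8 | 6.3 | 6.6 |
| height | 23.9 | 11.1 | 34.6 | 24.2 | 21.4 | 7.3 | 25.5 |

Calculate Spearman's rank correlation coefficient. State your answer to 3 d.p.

Rank pH: 4, 3, 5, 6, 7, 1, 2
Rank height: 4, 2, 7, 5, 3, 1, 6
d = rank(pH) − rank(height): 0, 1, -2, 1, 4, 0, -4; Σd² = 38
ρ = 1 − 6Σd² / [n(n²−1)] = 1 − 6×38 / (7×48) = 1 − 228/336 ≈ 0.321

0.321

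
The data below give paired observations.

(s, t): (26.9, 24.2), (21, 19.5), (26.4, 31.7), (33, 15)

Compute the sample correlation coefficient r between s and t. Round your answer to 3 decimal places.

n = 4, Σs = 107.3, Σt = 90.4, Σs² = 2950.57, Σt² = 2195.78, Σst = 2392.36
nΣst − ΣsΣt = 9569.44 − 9699.92 = -130.48
nΣs² − (Σs)² = 11802.28 − 11513.29 = 288.99; nΣt² − (Σt)² = 8783.12 − 8172.16 = 610.96
r = -130.48 / √(288.99 × 610.96) = -130.48 / 420.1920 ≈ -0.311

-0.311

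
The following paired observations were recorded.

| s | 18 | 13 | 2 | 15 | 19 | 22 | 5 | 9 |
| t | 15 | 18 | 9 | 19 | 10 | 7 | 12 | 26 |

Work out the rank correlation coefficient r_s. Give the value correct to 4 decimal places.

-0.2381

Rank s: 6, 4, 1, 5, 7, 8, 2, 3
Rank t: 5, 6, 2, 7, 3, 1, 4, 8
d = rank(s) − rank(t): 1, -2, -1, -2, 4, 7, -2, -5; Σd² = 104
ρ = 1 − 6Σd² / [n(n²−1)] = 1 − 6×104 / (8×63) = 1 − 624/504 ≈ -0.2381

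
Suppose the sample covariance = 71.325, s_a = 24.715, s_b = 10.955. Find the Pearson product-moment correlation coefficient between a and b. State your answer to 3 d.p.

r = Cov(a,b) / (s_a · s_b) = 71.325 / (24.715 × 10.955)
  = 71.325 / 270.7528 ≈ 0.263

0.263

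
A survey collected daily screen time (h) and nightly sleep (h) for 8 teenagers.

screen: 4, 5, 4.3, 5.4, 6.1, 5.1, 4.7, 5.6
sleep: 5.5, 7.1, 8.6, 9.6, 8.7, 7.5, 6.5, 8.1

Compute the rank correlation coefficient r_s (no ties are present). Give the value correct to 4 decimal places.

Rank screen: 1, 4, 2, 6, 8, 5, 3, 7
Rank sleep: 1, 3, 6, 8, 7, 4, 2, 5
d = rank(screen) − rank(sleep): 0, 1, -4, -2, 1, 1, 1, 2; Σd² = 28
ρ = 1 − 6Σd² / [n(n²−1)] = 1 − 6×28 / (8×63) = 1 − 168/504 ≈ 0.6667

0.6667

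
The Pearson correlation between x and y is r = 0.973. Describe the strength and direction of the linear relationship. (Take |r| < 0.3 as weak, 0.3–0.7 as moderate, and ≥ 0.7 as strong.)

strong positive

r = 0.973 > 0 so the relationship is positive.
|r| = 0.973, which falls in the strong range.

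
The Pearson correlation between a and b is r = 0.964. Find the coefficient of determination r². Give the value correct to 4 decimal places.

r² = (0.964)² = 0.9293

0.9293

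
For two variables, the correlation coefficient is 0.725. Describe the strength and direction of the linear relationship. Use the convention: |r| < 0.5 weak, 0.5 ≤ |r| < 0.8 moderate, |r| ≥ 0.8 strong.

moderate positive

r = 0.725 > 0 so the relationship is positive.
|r| = 0.725, which falls in the moderate range.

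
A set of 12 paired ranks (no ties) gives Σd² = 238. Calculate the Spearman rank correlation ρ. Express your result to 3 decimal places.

0.168

ρ = 1 − 6Σd² / [n(n²−1)] = 1 − 6×238 / (12×143)
  = 1 − 1428/1716 = 1 − 0.8322 ≈ 0.168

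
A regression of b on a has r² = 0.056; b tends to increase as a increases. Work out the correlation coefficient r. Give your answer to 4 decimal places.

0.2366

|r| = √0.056 = 0.2366
The association is positive, so r = 0.2366.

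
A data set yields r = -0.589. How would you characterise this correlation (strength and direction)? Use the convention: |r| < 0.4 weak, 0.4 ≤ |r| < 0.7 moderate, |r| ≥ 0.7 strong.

moderate negative

r = -0.589 < 0 so the relationship is negative.
|r| = 0.589, which falls in the moderate range.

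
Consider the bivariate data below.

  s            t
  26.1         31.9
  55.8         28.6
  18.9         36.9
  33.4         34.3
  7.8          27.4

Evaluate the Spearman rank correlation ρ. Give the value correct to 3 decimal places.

Rank s: 3, 5, 2, 4, 1
Rank t: 3, 2, 5, 4, 1
d = rank(s) − rank(t): 0, 3, -3, 0, 0; Σd² = 18
ρ = 1 − 6Σd² / [n(n²−1)] = 1 − 6×18 / (5×24) = 1 − 108/120 ≈ 0.100

0.100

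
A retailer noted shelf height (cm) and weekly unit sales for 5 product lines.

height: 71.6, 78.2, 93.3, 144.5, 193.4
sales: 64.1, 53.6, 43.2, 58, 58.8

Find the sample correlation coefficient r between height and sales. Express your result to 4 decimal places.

0.1822

n = 5, Σx = 581, Σy = 277.7, Σx² = 78230.5, Σy² = 15669.45, Σxy = 32564.56
nΣxy − ΣxΣy = 162822.8 − 161343.7 = 1479.1
nΣx² − (Σx)² = 391152.5 − 337561 = 53591.5; nΣy² − (Σy)² = 78347.25 − 77117.29 = 1229.96
r = 1479.1 / √(53591.5 × 1229.96) = 1479.1 / 8118.8300 ≈ 0.1822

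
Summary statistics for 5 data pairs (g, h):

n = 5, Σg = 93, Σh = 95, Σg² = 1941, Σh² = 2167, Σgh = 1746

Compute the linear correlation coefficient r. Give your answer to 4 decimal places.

r = (nΣgh − ΣgΣh) / √[(nΣg² − (Σg)²)(nΣh² − (Σh)²)]
Numerator: 5×1746 − 93×95 = -105
Denominator: √[(9705 − 8649)(10835 − 9025)] = √[1056 × 1810] = 1382.5194
r = -105 / 1382.5194 ≈ -0.0759

-0.0759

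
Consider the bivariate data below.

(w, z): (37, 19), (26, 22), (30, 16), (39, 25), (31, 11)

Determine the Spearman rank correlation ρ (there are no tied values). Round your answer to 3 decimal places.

0.300

Rank w: 4, 1, 2, 5, 3
Rank z: 3, 4, 2, 5, 1
d = rank(w) − rank(z): 1, -3, 0, 0, 2; Σd² = 14
ρ = 1 − 6Σd² / [n(n²−1)] = 1 − 6×14 / (5×24) = 1 − 84/120 ≈ 0.300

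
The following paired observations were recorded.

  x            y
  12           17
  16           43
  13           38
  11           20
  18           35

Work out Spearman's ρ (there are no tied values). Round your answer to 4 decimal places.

0.6000

Rank x: 2, 4, 3, 1, 5
Rank y: 1, 5, 4, 2, 3
d = rank(x) − rank(y): 1, -1, -1, -1, 2; Σd² = 8
ρ = 1 − 6Σd² / [n(n²−1)] = 1 − 6×8 / (5×24) = 1 − 48/120 ≈ 0.6000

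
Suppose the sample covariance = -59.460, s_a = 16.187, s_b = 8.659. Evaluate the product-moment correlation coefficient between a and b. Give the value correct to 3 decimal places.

-0.424

r = Cov(a,b) / (s_a · s_b) = -59.460 / (16.187 × 8.659)
  = -59.460 / 140.1632 ≈ -0.424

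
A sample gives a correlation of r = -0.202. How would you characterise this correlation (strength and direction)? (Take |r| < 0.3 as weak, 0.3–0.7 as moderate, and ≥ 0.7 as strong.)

weak negative

r = -0.202 < 0 so the relationship is negative.
|r| = 0.202, which falls in the weak range.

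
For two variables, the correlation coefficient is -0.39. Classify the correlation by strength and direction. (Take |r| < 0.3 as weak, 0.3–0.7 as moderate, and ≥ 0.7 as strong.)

r = -0.39 < 0 so the relationship is negative.
|r| = 0.39, which falls in the moderate range.

moderate negative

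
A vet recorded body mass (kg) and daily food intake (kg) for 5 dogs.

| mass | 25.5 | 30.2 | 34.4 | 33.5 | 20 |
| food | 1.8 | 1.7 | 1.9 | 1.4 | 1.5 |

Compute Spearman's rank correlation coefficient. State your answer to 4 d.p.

0.3000

Rank mass: 2, 3, 5, 4, 1
Rank food: 4, 3, 5, 1, 2
d = rank(mass) − rank(food): -2, 0, 0, 3, -1; Σd² = 14
ρ = 1 − 6Σd² / [n(n²−1)] = 1 − 6×14 / (5×24) = 1 − 84/120 ≈ 0.3000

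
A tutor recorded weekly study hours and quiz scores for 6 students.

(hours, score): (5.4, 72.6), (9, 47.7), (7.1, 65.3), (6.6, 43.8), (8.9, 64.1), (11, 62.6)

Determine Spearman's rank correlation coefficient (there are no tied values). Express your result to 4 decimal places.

-0.3714

Rank hours: 1, 5, 3, 2, 4, 6
Rank score: 6, 2, 5, 1, 4, 3
d = rank(hours) − rank(score): -5, 3, -2, 1, 0, 3; Σd² = 48
ρ = 1 − 6Σd² / [n(n²−1)] = 1 − 6×48 / (6×35) = 1 − 288/210 ≈ -0.3714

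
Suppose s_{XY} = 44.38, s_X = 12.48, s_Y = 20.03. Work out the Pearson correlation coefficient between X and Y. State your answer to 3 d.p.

r = Cov(X,Y) / (s_X · s_Y) = 44.38 / (12.48 × 20.03)
  = 44.38 / 249.9744 ≈ 0.178

0.178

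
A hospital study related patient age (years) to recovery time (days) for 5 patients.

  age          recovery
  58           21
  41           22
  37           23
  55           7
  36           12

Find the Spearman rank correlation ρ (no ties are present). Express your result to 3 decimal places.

-0.200

Rank age: 5, 3, 2, 4, 1
Rank recovery: 3, 4, 5, 1, 2
d = rank(age) − rank(recovery): 2, -1, -3, 3, -1; Σd² = 24
ρ = 1 − 6Σd² / [n(n²−1)] = 1 − 6×24 / (5×24) = 1 − 144/120 ≈ -0.200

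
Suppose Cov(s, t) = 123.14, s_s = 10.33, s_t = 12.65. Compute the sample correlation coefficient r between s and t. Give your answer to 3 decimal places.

r = Cov(s,t) / (s_s · s_t) = 123.14 / (10.33 × 12.65)
  = 123.14 / 130.6745 ≈ 0.942

0.942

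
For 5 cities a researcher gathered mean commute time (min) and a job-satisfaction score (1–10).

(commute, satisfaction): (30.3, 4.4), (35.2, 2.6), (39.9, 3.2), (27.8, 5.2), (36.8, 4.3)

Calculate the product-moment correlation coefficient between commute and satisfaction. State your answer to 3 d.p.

-0.714

n = 5, Σx = 170, Σy = 19.7, Σx² = 5876.22, Σy² = 81.89, Σxy = 655.32
nΣxy − ΣxΣy = 3276.6 − 3349 = -72.4
nΣx² − (Σx)² = 29381.1 − 28900 = 481.1; nΣy² − (Σy)² = 409.45 − 388.09 = 21.36
r = -72.4 / √(481.1 × 21.36) = -72.4 / 101.3721 ≈ -0.714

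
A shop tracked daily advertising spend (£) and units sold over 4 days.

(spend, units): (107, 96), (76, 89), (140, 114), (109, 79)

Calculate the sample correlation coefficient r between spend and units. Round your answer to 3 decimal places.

0.677

n = 4, Σx = 432, Σy = 378, Σx² = 48706, Σy² = 36374, Σxy = 41607
nΣxy − ΣxΣy = 166428 − 163296 = 3132
nΣx² − (Σx)² = 194824 − 186624 = 8200; nΣy² − (Σy)² = 145496 − 142884 = 2612
r = 3132 / √(8200 × 2612) = 3132 / 4628.0017 ≈ 0.677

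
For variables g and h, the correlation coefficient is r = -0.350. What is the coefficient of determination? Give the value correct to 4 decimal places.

0.1225

r² = (-0.350)² = 0.1225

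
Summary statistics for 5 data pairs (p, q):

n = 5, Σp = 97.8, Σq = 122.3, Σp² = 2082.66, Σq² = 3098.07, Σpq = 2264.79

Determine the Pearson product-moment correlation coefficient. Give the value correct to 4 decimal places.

r = (nΣpq − ΣpΣq) / √[(nΣp² − (Σp)²)(nΣq² − (Σq)²)]
Numerator: 5×2264.79 − 97.8×122.3 = -636.99
Denominator: √[(10413.3 − 9564.84)(15490.35 − 14957.29)] = √[848.46 × 533.06] = 672.5177
r = -636.99 / 672.5177 ≈ -0.9472

-0.9472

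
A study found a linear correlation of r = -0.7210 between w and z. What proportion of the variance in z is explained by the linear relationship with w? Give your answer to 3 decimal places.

0.520

r² = (-0.7210)² = 0.520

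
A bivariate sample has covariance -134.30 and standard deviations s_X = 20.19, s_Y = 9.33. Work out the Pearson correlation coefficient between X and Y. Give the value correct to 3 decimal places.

r = Cov(X,Y) / (s_X · s_Y) = -134.30 / (20.19 × 9.33)
  = -134.30 / 188.3727 ≈ -0.713

-0.713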